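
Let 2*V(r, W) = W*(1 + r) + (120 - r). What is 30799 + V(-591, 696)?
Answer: -348331/2 ≈ -1.7417e+5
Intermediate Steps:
V(r, W) = 60 - r/2 + W*(1 + r)/2 (V(r, W) = (W*(1 + r) + (120 - r))/2 = (120 - r + W*(1 + r))/2 = 60 - r/2 + W*(1 + r)/2)
30799 + V(-591, 696) = 30799 + (60 + (1/2)*696 - 1/2*(-591) + (1/2)*696*(-591)) = 30799 + (60 + 348 + 591/2 - 205668) = 30799 - 409929/2 = -348331/2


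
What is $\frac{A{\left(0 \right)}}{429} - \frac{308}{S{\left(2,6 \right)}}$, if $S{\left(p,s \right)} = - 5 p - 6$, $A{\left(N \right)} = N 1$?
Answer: $\frac{77}{4} \approx 19.25$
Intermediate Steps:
$A{\left(N \right)} = N$
$S{\left(p,s \right)} = -6 - 5 p$
$\frac{A{\left(0 \right)}}{429} - \frac{308}{S{\left(2,6 \right)}} = \frac{0}{429} - \frac{308}{-6 - 10} = 0 \cdot \frac{1}{429} - \frac{308}{-6 - 10} = 0 - \frac{308}{-16} = 0 - - \frac{77}{4} = 0 + \frac{77}{4} = \frac{77}{4}$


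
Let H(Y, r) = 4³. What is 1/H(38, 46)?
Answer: 1/64 ≈ 0.015625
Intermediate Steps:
H(Y, r) = 64
1/H(38, 46) = 1/64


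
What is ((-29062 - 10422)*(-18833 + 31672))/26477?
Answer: -506935076/26477 ≈ -19146.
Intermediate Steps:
((-29062 - 10422)*(-18833 + 31672))/26477 = -39484*12839*(1/26477) = -506935076*1/26477 = -506935076/26477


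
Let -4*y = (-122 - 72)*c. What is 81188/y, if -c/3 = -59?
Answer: 162376/17169 ≈ 9.4575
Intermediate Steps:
c = 177 (c = -3*(-59) = 177)
y = 17169/2 (y = -(-122 - 72)*177/4 = -(-97)*177/2 = -1/4*(-34338) = 17169/2 ≈ 8584.5)
81188/y = 81188/(17169/2) = 81188*(2/17169) = 162376/17169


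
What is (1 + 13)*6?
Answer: 84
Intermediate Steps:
(1 + 13)*6 = 14*6 = 84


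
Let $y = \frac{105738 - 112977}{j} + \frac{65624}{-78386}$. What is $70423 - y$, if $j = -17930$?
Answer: $\frac{4498972172573}{63884590} \approx 70423.0$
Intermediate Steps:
$y = - \frac{27691003}{63884590}$ ($y = \frac{105738 - 112977}{-17930} + \frac{65624}{-78386} = \left(105738 - 112977\right) \left(- \frac{1}{17930}\right) + 65624 \left(- \frac{1}{78386}\right) = \left(-7239\right) \left(- \frac{1}{17930}\right) - \frac{32812}{39193} = \frac{7239}{17930} - \frac{32812}{39193} = - \frac{27691003}{63884590} \approx -0.43345$)
$70423 - y = 70423 - - \frac{27691003}{63884590} = 70423 + \frac{27691003}{63884590} = \frac{4498972172573}{63884590}$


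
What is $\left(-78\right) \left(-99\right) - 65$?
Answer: $7657$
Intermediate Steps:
$\left(-78\right) \left(-99\right) - 65 = 7722 - 65 = 7657$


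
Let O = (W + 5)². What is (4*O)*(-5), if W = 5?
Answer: -2000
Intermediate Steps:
O = 100 (O = (5 + 5)² = 10² = 100)
(4*O)*(-5) = (4*100)*(-5) = 400*(-5) = -2000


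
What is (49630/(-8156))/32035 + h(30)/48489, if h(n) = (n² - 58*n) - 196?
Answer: -3901285109/180986896542 ≈ -0.021556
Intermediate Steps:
h(n) = -196 + n² - 58*n
(49630/(-8156))/32035 + h(30)/48489 = (49630/(-8156))/32035 + (-196 + 30² - 58*30)/48489 = (49630*(-1/8156))*(1/32035) + (-196 + 900 - 1740)*(1/48489) = -24815/4078*1/32035 - 1036*1/48489 = -4963/26127746 - 148/6927 = -3901285109/180986896542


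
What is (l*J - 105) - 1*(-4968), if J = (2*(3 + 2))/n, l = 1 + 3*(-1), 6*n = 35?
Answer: 34017/7 ≈ 4859.6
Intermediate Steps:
n = 35/6 (n = (⅙)*35 = 35/6 ≈ 5.8333)
l = -2 (l = 1 - 3 = -2)
J = 12/7 (J = (2*(3 + 2))/(35/6) = (2*5)*(6/35) = 10*(6/35) = 12/7 ≈ 1.7143)
(l*J - 105) - 1*(-4968) = (-2*12/7 - 105) - 1*(-4968) = (-24/7 - 105) + 4968 = -759/7 + 4968 = 34017/7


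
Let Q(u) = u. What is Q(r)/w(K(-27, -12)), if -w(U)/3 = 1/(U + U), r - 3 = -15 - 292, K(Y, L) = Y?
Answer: -5472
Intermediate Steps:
r = -304 (r = 3 + (-15 - 292) = 3 - 307 = -304)
w(U) = -3/(2*U) (w(U) = -3/(U + U) = -3*1/(2*U) = -3/(2*U))
Q(r)/w(K(-27, -12)) = -304/((-3/2/(-27))) = -304/((-3/2*(-1/27))) = -304/1/18 = -304*18 = -5472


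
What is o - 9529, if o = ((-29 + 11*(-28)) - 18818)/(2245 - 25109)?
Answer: -217851901/22864 ≈ -9528.2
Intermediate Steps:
o = 19155/22864 (o = ((-29 - 308) - 18818)/(-22864) = (-337 - 18818)*(-1/22864) = -19155*(-1/22864) = 19155/22864 ≈ 0.83778)
o - 9529 = 19155/22864 - 9529 = -217851901/22864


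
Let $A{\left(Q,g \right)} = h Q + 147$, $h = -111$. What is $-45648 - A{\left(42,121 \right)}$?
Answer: $-41133$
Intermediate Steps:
$A{\left(Q,g \right)} = 147 - 111 Q$ ($A{\left(Q,g \right)} = - 111 Q + 147 = 147 - 111 Q$)
$-45648 - A{\left(42,121 \right)} = -45648 - \left(147 - 4662\right) = -45648 - -4515 = -45648 + 4515 = -41133$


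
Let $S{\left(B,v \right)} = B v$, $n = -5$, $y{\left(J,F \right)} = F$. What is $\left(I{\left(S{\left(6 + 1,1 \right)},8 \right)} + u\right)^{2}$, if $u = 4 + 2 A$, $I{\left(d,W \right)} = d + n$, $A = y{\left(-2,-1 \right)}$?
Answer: $16$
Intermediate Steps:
$A = -1$
$I{\left(d,W \right)} = -5 + d$ ($I{\left(d,W \right)} = d - 5 = -5 + d$)
$u = 2$ ($u = 4 + 2 \left(-1\right) = 4 - 2 = 2$)
$\left(I{\left(S{\left(6 + 1,1 \right)},8 \right)} + u\right)^{2} = \left(\left(-5 + \left(6 + 1\right) 1\right) + 2\right)^{2} = \left(\left(-5 + 7 \cdot 1\right) + 2\right)^{2} = \left(\left(-5 + 7\right) + 2\right)^{2} = \left(2 + 2\right)^{2} = 4^{2} = 16$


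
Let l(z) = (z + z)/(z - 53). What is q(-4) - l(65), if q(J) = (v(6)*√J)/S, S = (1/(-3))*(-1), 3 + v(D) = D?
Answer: -65/6 + 18*I ≈ -10.833 + 18.0*I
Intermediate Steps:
v(D) = -3 + D
S = ⅓ (S = -⅓*1*(-1) = -⅓*(-1) = ⅓ ≈ 0.33333)
l(z) = 2*z/(-53 + z) (l(z) = (2*z)/(-53 + z) = 2*z/(-53 + z))
q(J) = 9*√J (q(J) = ((-3 + 6)*√J)/(⅓) = (3*√J)*3 = 9*√J)
q(-4) - l(65) = 9*√(-4) - 2*65/(-53 + 65) = 9*(2*I) - 2*65/12 = 18*I - 2*65/12 = 18*I - 1*65/6 = 18*I - 65/6 = -65/6 + 18*I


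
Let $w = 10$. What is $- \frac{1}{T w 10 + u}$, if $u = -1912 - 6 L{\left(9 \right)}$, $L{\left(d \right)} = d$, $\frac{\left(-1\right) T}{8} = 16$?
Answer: $\frac{1}{14766} \approx 6.7723 \cdot 10^{-5}$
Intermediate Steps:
$T = -128$ ($T = \left(-8\right) 16 = -128$)
$u = -1966$ ($u = -1912 - 54 = -1966$)
$- \frac{1}{T w 10 + u} = - \frac{1}{\left(-128\right) 10 \cdot 10 - 1966} = - \frac{1}{\left(-1280\right) 10 - 1966} = - \frac{1}{-12800 - 1966} = - \frac{1}{-14766} = \left(-1\right) \left(- \frac{1}{14766}\right) = \frac{1}{14766}$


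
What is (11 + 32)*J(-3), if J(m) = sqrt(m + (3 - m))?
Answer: 43*sqrt(3) ≈ 74.478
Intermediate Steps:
J(m) = sqrt(3)
(11 + 32)*J(-3) = (11 + 32)*sqrt(3) = 43*sqrt(3)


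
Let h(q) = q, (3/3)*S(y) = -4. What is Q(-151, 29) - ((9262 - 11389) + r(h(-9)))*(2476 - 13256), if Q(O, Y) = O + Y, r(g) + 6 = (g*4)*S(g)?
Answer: -21441542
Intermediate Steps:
S(y) = -4
r(g) = -6 - 16*g (r(g) = -6 + (g*4)*(-4) = -6 + (4*g)*(-4) = -6 - 16*g)
Q(-151, 29) - ((9262 - 11389) + r(h(-9)))*(2476 - 13256) = (-151 + 29) - ((9262 - 11389) + (-6 - 16*(-9)))*(2476 - 13256) = -122 - (-2127 + (-6 + 144))*(-10780) = -122 - (-2127 + 138)*(-10780) = -122 - (-1989)*(-10780) = -122 - 1*21441420 = -122 - 21441420 = -21441542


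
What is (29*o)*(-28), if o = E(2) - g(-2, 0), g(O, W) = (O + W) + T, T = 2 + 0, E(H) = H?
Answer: -1624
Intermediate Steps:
T = 2
g(O, W) = 2 + O + W (g(O, W) = (O + W) + 2 = 2 + O + W)
o = 2 (o = 2 - (2 - 2 + 0) = 2 - 1*0 = 2 + 0 = 2)
(29*o)*(-28) = (29*2)*(-28) = 58*(-28) = -1624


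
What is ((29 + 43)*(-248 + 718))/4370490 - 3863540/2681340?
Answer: -135224045/94354023 ≈ -1.4332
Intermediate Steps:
((29 + 43)*(-248 + 718))/4370490 - 3863540/2681340 = (72*470)*(1/4370490) - 3863540*1/2681340 = 33840*(1/4370490) - 8399/5829 = 376/48561 - 8399/5829 = -135224045/94354023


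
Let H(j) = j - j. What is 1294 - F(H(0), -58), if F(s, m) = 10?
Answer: 1284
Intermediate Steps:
H(j) = 0
1294 - F(H(0), -58) = 1294 - 1*10 = 1294 - 10 = 1284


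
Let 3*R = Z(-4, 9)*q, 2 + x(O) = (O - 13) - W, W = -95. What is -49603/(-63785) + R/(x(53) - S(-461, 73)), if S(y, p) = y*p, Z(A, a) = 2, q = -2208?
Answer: 790997719/1077520005 ≈ 0.73409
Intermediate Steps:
x(O) = 80 + O (x(O) = -2 + ((O - 13) - 1*(-95)) = -2 + ((-13 + O) + 95) = -2 + (82 + O) = 80 + O)
S(y, p) = p*y
R = -1472 (R = (2*(-2208))/3 = (1/3)*(-4416) = -1472)
-49603/(-63785) + R/(x(53) - S(-461, 73)) = -49603/(-63785) - 1472/((80 + 53) - 73*(-461)) = -49603*(-1/63785) - 1472/(133 - 1*(-33653)) = 49603/63785 - 1472/(133 + 33653) = 49603/63785 - 1472/33786 = 49603/63785 - 1472*1/33786 = 49603/63785 - 736/16893 = 790997719/1077520005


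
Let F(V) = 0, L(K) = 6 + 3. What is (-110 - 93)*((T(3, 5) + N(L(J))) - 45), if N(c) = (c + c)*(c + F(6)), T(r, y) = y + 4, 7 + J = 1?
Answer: -25578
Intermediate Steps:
J = -6 (J = -7 + 1 = -6)
L(K) = 9
T(r, y) = 4 + y
N(c) = 2*c² (N(c) = (c + c)*(c + 0) = (2*c)*c = 2*c²)
(-110 - 93)*((T(3, 5) + N(L(J))) - 45) = (-110 - 93)*(((4 + 5) + 2*9²) - 45) = -203*((9 + 2*81) - 45) = -203*((9 + 162) - 45) = -203*(171 - 45) = -203*126 = -25578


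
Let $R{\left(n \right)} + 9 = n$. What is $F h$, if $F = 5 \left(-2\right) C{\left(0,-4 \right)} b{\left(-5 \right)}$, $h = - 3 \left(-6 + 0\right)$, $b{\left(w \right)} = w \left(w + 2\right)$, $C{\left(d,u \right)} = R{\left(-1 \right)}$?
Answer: $27000$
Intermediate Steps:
$R{\left(n \right)} = -9 + n$
$C{\left(d,u \right)} = -10$ ($C{\left(d,u \right)} = -9 - 1 = -10$)
$b{\left(w \right)} = w \left(2 + w\right)$
$h = 18$ ($h = \left(-3\right) \left(-6\right) = 18$)
$F = 1500$ ($F = 5 \left(-2\right) \left(-10\right) \left(- 5 \left(2 - 5\right)\right) = \left(-10\right) \left(-10\right) \left(\left(-5\right) \left(-3\right)\right) = 100 \cdot 15 = 1500$)
$F h = 1500 \cdot 18 = 27000$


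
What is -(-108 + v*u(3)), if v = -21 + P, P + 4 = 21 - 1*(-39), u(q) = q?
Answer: 3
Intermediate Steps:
P = 56 (P = -4 + (21 - 1*(-39)) = -4 + (21 + 39) = -4 + 60 = 56)
v = 35 (v = -21 + 56 = 35)
-(-108 + v*u(3)) = -(-108 + 35*3) = -(-108 + 105) = -1*(-3) = 3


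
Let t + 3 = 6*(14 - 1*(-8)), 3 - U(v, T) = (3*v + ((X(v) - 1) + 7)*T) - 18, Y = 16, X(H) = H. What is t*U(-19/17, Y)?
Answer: -117906/17 ≈ -6935.6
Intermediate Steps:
U(v, T) = 21 - 3*v - T*(6 + v) (U(v, T) = 3 - ((3*v + ((v - 1) + 7)*T) - 18) = 3 - ((3*v + ((-1 + v) + 7)*T) - 18) = 3 - ((3*v + (6 + v)*T) - 18) = 3 - ((3*v + T*(6 + v)) - 18) = 3 - (-18 + 3*v + T*(6 + v)) = 3 + (18 - 3*v - T*(6 + v)) = 21 - 3*v - T*(6 + v))
t = 129 (t = -3 + 6*(14 - 1*(-8)) = -3 + 6*(14 + 8) = -3 + 6*22 = -3 + 132 = 129)
t*U(-19/17, Y) = 129*(21 - 6*16 - (-57)/17 - 1*16*(-19/17)) = 129*(21 - 96 - (-57)/17 - 1*16*(-19*1/17)) = 129*(21 - 96 - 3*(-19/17) - 1*16*(-19/17)) = 129*(21 - 96 + 57/17 + 304/17) = 129*(-914/17) = -117906/17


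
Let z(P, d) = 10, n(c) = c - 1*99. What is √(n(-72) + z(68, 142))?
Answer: I*√161 ≈ 12.689*I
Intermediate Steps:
n(c) = -99 + c (n(c) = c - 99 = -99 + c)
√(n(-72) + z(68, 142)) = √((-99 - 72) + 10) = √(-171 + 10) = √(-161) = I*√161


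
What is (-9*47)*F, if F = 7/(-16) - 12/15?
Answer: 41877/80 ≈ 523.46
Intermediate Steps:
F = -99/80 (F = 7*(-1/16) - 12*1/15 = -7/16 - 4/5 = -99/80 ≈ -1.2375)
(-9*47)*F = -9*47*(-99/80) = -423*(-99/80) = 41877/80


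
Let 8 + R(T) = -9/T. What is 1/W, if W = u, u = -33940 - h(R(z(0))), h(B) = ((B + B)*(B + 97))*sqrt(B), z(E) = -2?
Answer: -271520/9227383167 - 2618*I*sqrt(14)/9227383167 ≈ -2.9425e-5 - 1.0616e-6*I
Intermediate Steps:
R(T) = -8 - 9/T
h(B) = 2*B**(3/2)*(97 + B) (h(B) = ((2*B)*(97 + B))*sqrt(B) = (2*B*(97 + B))*sqrt(B) = 2*B**(3/2)*(97 + B))
u = -33940 + 1309*I*sqrt(14)/4 (u = -33940 - 2*(-8 - 9/(-2))**(3/2)*(97 + (-8 - 9/(-2))) = -33940 - 2*(-8 - 9*(-1/2))**(3/2)*(97 + (-8 - 9*(-1/2))) = -33940 - 2*(-8 + 9/2)**(3/2)*(97 + (-8 + 9/2)) = -33940 - 2*(-7/2)**(3/2)*(97 - 7/2) = -33940 - 2*(-7*I*sqrt(14)/4)*187/2 = -33940 - (-1309)*I*sqrt(14)/4 = -33940 + 1309*I*sqrt(14)/4 ≈ -33940.0 + 1224.5*I)
W = -33940 + 1309*I*sqrt(14)/4 ≈ -33940.0 + 1224.5*I
1/W = 1/(-33940 + 1309*I*sqrt(14)/4)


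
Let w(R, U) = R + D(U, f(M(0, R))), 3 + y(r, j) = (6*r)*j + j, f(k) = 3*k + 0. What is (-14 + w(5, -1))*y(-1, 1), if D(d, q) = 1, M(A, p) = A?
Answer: 64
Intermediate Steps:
f(k) = 3*k
y(r, j) = -3 + j + 6*j*r (y(r, j) = -3 + ((6*r)*j + j) = -3 + (6*j*r + j) = -3 + (j + 6*j*r) = -3 + j + 6*j*r)
w(R, U) = 1 + R (w(R, U) = R + 1 = 1 + R)
(-14 + w(5, -1))*y(-1, 1) = (-14 + (1 + 5))*(-3 + 1 + 6*1*(-1)) = (-14 + 6)*(-3 + 1 - 6) = -8*(-8) = 64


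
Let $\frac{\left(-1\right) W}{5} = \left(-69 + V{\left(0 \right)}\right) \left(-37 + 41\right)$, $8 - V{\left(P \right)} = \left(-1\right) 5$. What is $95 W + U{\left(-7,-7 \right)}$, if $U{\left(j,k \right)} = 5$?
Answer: $106405$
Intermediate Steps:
$V{\left(P \right)} = 13$ ($V{\left(P \right)} = 8 - \left(-1\right) 5 = 8 - -5 = 8 + 5 = 13$)
$W = 1120$ ($W = - 5 \left(-69 + 13\right) \left(-37 + 41\right) = - 5 \left(\left(-56\right) 4\right) = \left(-5\right) \left(-224\right) = 1120$)
$95 W + U{\left(-7,-7 \right)} = 95 \cdot 1120 + 5 = 106400 + 5 = 106405$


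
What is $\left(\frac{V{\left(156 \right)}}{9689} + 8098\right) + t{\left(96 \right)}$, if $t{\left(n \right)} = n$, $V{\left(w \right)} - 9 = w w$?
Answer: $\frac{79416011}{9689} \approx 8196.5$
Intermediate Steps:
$V{\left(w \right)} = 9 + w^{2}$ ($V{\left(w \right)} = 9 + w w = 9 + w^{2}$)
$\left(\frac{V{\left(156 \right)}}{9689} + 8098\right) + t{\left(96 \right)} = \left(\frac{9 + 156^{2}}{9689} + 8098\right) + 96 = \left(\left(9 + 24336\right) \frac{1}{9689} + 8098\right) + 96 = \left(24345 \cdot \frac{1}{9689} + 8098\right) + 96 = \left(\frac{24345}{9689} + 8098\right) + 96 = \frac{78485867}{9689} + 96 = \frac{79416011}{9689}$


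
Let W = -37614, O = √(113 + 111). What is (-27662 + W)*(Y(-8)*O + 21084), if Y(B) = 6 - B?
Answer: -1376279184 - 3655456*√14 ≈ -1.3900e+9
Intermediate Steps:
O = 4*√14 (O = √224 = 4*√14 ≈ 14.967)
(-27662 + W)*(Y(-8)*O + 21084) = (-27662 - 37614)*((6 - 1*(-8))*(4*√14) + 21084) = -65276*((6 + 8)*(4*√14) + 21084) = -65276*(14*(4*√14) + 21084) = -65276*(56*√14 + 21084) = -65276*(21084 + 56*√14) = -1376279184 - 3655456*√14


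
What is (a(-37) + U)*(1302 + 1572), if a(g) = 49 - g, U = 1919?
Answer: 5762370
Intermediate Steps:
(a(-37) + U)*(1302 + 1572) = ((49 - 1*(-37)) + 1919)*(1302 + 1572) = ((49 + 37) + 1919)*2874 = (86 + 1919)*2874 = 2005*2874 = 5762370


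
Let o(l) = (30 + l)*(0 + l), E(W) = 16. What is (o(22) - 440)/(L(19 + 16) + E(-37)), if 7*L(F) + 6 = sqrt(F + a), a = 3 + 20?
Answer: 261184/5589 - 2464*sqrt(58)/5589 ≈ 43.374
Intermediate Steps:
a = 23
o(l) = l*(30 + l) (o(l) = (30 + l)*l = l*(30 + l))
L(F) = -6/7 + sqrt(23 + F)/7 (L(F) = -6/7 + sqrt(F + 23)/7 = -6/7 + sqrt(23 + F)/7)
(o(22) - 440)/(L(19 + 16) + E(-37)) = (22*(30 + 22) - 440)/((-6/7 + sqrt(23 + (19 + 16))/7) + 16) = (22*52 - 440)/((-6/7 + sqrt(23 + 35)/7) + 16) = (1144 - 440)/((-6/7 + sqrt(58)/7) + 16) = 704/(106/7 + sqrt(58)/7)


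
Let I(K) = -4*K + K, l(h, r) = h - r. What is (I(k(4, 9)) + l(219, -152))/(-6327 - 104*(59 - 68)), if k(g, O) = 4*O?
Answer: -263/5391 ≈ -0.048785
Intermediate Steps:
I(K) = -3*K
(I(k(4, 9)) + l(219, -152))/(-6327 - 104*(59 - 68)) = (-12*9 + (219 - 1*(-152)))/(-6327 - 104*(59 - 68)) = (-3*36 + (219 + 152))/(-6327 - 104*(-9)) = (-108 + 371)/(-6327 + 936) = 263/(-5391) = 263*(-1/5391) = -263/5391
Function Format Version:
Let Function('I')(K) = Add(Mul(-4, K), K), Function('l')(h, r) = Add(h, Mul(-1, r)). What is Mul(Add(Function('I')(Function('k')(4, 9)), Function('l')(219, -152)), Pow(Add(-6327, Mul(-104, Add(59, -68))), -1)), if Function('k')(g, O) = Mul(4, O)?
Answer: Rational(-263, 5391) ≈ -0.048785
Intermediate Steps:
Function('I')(K) = Mul(-3, K)
Mul(Add(Function('I')(Function('k')(4, 9)), Function('l')(219, -152)), Pow(Add(-6327, Mul(-104, Add(59, -68))), -1)) = Mul(Add(Mul(-3, Mul(4, 9)), Add(219, Mul(-1, -152))), Pow(Add(-6327, Mul(-104, Add(59, -68))), -1)) = Mul(Add(Mul(-3, 36), Add(219, 152)), Pow(Add(-6327, Mul(-104, -9)), -1)) = Mul(Add(-108, 371), Pow(Add(-6327, 936), -1)) = Mul(263, Pow(-5391, -1)) = Mul(263, Rational(-1, 5391)) = Rational(-263, 5391)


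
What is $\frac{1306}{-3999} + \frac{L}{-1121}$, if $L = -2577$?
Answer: $\frac{8841397}{4482879} \approx 1.9723$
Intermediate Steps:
$\frac{1306}{-3999} + \frac{L}{-1121} = \frac{1306}{-3999} - \frac{2577}{-1121} = 1306 \left(- \frac{1}{3999}\right) - - \frac{2577}{1121} = - \frac{1306}{3999} + \frac{2577}{1121} = \frac{8841397}{4482879}$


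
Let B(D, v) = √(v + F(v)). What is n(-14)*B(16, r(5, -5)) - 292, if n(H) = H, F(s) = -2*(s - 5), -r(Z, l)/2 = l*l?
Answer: -292 - 28*√15 ≈ -400.44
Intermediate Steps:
r(Z, l) = -2*l² (r(Z, l) = -2*l*l = -2*l²)
F(s) = 10 - 2*s (F(s) = -2*(-5 + s) = 10 - 2*s)
B(D, v) = √(10 - v) (B(D, v) = √(v + (10 - 2*v)) = √(10 - v))
n(-14)*B(16, r(5, -5)) - 292 = -14*√(10 - (-2)*(-5)²) - 292 = -14*√(10 - (-2)*25) - 292 = -14*√(10 - 1*(-50)) - 292 = -14*√(10 + 50) - 292 = -28*√15 - 292 = -292 - 28*√15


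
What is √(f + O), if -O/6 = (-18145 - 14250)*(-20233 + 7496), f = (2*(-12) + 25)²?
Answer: I*√2475690689 ≈ 49756.0*I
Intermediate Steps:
f = 1 (f = (-24 + 25)² = 1² = 1)
O = -2475690690 (O = -6*(-18145 - 14250)*(-20233 + 7496) = -(-194370)*(-12737) = -6*412615115 = -2475690690)
√(f + O) = √(1 - 2475690690) = √(-2475690689) = I*√2475690689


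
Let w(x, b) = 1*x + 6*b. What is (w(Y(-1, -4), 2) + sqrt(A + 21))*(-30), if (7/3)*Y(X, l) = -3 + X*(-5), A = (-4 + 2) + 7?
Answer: -2700/7 - 30*sqrt(26) ≈ -538.68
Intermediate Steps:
A = 5 (A = -2 + 7 = 5)
Y(X, l) = -9/7 - 15*X/7 (Y(X, l) = 3*(-3 + X*(-5))/7 = 3*(-3 - 5*X)/7 = -9/7 - 15*X/7)
w(x, b) = x + 6*b
(w(Y(-1, -4), 2) + sqrt(A + 21))*(-30) = (((-9/7 - 15/7*(-1)) + 6*2) + sqrt(5 + 21))*(-30) = (((-9/7 + 15/7) + 12) + sqrt(26))*(-30) = ((6/7 + 12) + sqrt(26))*(-30) = (90/7 + sqrt(26))*(-30) = -2700/7 - 30*sqrt(26)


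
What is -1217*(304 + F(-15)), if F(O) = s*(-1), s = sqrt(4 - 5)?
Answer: -369968 + 1217*I ≈ -3.6997e+5 + 1217.0*I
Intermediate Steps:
s = I (s = sqrt(-1) = I ≈ 1.0*I)
F(O) = -I (F(O) = I*(-1) = -I)
-1217*(304 + F(-15)) = -1217*(304 - I) = -369968 + 1217*I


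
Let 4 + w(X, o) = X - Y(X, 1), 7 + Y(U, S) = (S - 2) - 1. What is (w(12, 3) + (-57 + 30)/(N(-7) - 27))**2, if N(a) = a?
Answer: 366025/1156 ≈ 316.63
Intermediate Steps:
Y(U, S) = -10 + S (Y(U, S) = -7 + ((S - 2) - 1) = -7 + ((-2 + S) - 1) = -7 + (-3 + S) = -10 + S)
w(X, o) = 5 + X (w(X, o) = -4 + (X - (-10 + 1)) = -4 + (X - 1*(-9)) = -4 + (X + 9) = -4 + (9 + X) = 5 + X)
(w(12, 3) + (-57 + 30)/(N(-7) - 27))**2 = ((5 + 12) + (-57 + 30)/(-7 - 27))**2 = (17 - 27/(-34))**2 = (17 - 27*(-1/34))**2 = (17 + 27/34)**2 = (605/34)**2 = 366025/1156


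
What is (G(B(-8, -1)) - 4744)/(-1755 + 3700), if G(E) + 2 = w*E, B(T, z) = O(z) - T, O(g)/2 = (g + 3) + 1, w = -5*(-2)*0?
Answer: -4746/1945 ≈ -2.4401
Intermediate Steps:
w = 0 (w = 10*0 = 0)
O(g) = 8 + 2*g (O(g) = 2*((g + 3) + 1) = 2*((3 + g) + 1) = 2*(4 + g) = 8 + 2*g)
B(T, z) = 8 - T + 2*z (B(T, z) = (8 + 2*z) - T = 8 - T + 2*z)
G(E) = -2 (G(E) = -2 + 0*E = -2 + 0 = -2)
(G(B(-8, -1)) - 4744)/(-1755 + 3700) = (-2 - 4744)/(-1755 + 3700) = -4746/1945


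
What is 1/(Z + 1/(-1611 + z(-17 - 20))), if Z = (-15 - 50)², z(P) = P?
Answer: 1648/6962799 ≈ 0.00023669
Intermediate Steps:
Z = 4225 (Z = (-65)² = 4225)
1/(Z + 1/(-1611 + z(-17 - 20))) = 1/(4225 + 1/(-1611 + (-17 - 20))) = 1/(4225 + 1/(-1611 - 37)) = 1/(4225 + 1/(-1648)) = 1/(4225 - 1/1648) = 1/(6962799/1648) = 1648/6962799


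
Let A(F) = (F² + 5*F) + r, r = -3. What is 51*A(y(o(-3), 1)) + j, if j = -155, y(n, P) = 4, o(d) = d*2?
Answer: 1528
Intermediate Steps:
o(d) = 2*d
A(F) = -3 + F² + 5*F (A(F) = (F² + 5*F) - 3 = -3 + F² + 5*F)
51*A(y(o(-3), 1)) + j = 51*(-3 + 4² + 5*4) - 155 = 51*(-3 + 16 + 20) - 155 = 51*33 - 155 = 1683 - 155 = 1528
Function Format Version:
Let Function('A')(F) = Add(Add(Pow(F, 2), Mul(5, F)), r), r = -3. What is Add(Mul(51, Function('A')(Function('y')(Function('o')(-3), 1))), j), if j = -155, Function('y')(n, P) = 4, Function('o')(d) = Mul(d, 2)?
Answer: 1528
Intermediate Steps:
Function('o')(d) = Mul(2, d)
Function('A')(F) = Add(-3, Pow(F, 2), Mul(5, F)) (Function('A')(F) = Add(Add(Pow(F, 2), Mul(5, F)), -3) = Add(-3, Pow(F, 2), Mul(5, F)))
Add(Mul(51, Function('A')(Function('y')(Function('o')(-3), 1))), j) = Add(Mul(51, Add(-3, Pow(4, 2), Mul(5, 4))), -155) = Add(Mul(51, Add(-3, 16, 20)), -155) = Add(Mul(51, 33), -155) = Add(1683, -155) = 1528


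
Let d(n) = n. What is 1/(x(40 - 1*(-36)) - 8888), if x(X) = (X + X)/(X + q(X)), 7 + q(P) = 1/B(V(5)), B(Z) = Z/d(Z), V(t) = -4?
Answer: -35/311004 ≈ -0.00011254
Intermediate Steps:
B(Z) = 1 (B(Z) = Z/Z = 1)
q(P) = -6 (q(P) = -7 + 1/1 = -7 + 1 = -6)
x(X) = 2*X/(-6 + X) (x(X) = (X + X)/(X - 6) = (2*X)/(-6 + X) = 2*X/(-6 + X))
1/(x(40 - 1*(-36)) - 8888) = 1/(2*(40 - 1*(-36))/(-6 + (40 - 1*(-36))) - 8888) = 1/(2*(40 + 36)/(-6 + (40 + 36)) - 8888) = 1/(2*76/(-6 + 76) - 8888) = 1/(2*76/70 - 8888) = 1/(2*76*(1/70) - 8888) = 1/(76/35 - 8888) = 1/(-311004/35) = -35/311004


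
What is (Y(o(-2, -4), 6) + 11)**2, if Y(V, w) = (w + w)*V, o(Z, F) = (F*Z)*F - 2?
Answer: 157609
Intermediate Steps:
o(Z, F) = -2 + Z*F**2 (o(Z, F) = Z*F**2 - 2 = -2 + Z*F**2)
Y(V, w) = 2*V*w (Y(V, w) = (2*w)*V = 2*V*w)
(Y(o(-2, -4), 6) + 11)**2 = (2*(-2 - 2*(-4)**2)*6 + 11)**2 = (2*(-2 - 2*16)*6 + 11)**2 = (2*(-2 - 32)*6 + 11)**2 = (2*(-34)*6 + 11)**2 = (-408 + 11)**2 = (-397)**2 = 157609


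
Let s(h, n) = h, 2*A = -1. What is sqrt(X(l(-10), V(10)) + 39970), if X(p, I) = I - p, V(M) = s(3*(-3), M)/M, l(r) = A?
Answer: 2*sqrt(249810)/5 ≈ 199.92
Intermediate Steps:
A = -1/2 (A = (1/2)*(-1) = -1/2 ≈ -0.50000)
l(r) = -1/2
V(M) = -9/M (V(M) = (3*(-3))/M = -9/M)
sqrt(X(l(-10), V(10)) + 39970) = sqrt((-9/10 - 1*(-1/2)) + 39970) = sqrt((-9*1/10 + 1/2) + 39970) = sqrt((-9/10 + 1/2) + 39970) = sqrt(-2/5 + 39970) = sqrt(199848/5) = 2*sqrt(249810)/5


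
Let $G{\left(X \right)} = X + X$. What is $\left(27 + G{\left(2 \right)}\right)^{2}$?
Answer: $961$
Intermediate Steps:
$G{\left(X \right)} = 2 X$
$\left(27 + G{\left(2 \right)}\right)^{2} = \left(27 + 2 \cdot 2\right)^{2} = \left(27 + 4\right)^{2} = 31^{2} = 961$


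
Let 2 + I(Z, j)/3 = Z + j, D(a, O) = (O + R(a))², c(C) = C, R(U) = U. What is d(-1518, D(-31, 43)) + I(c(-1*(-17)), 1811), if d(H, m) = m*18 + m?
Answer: 8214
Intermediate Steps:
D(a, O) = (O + a)²
d(H, m) = 19*m (d(H, m) = 18*m + m = 19*m)
I(Z, j) = -6 + 3*Z + 3*j (I(Z, j) = -6 + 3*(Z + j) = -6 + (3*Z + 3*j) = -6 + 3*Z + 3*j)
d(-1518, D(-31, 43)) + I(c(-1*(-17)), 1811) = 19*(43 - 31)² + (-6 + 3*(-1*(-17)) + 3*1811) = 19*12² + (-6 + 3*17 + 5433) = 19*144 + (-6 + 51 + 5433) = 2736 + 5478 = 8214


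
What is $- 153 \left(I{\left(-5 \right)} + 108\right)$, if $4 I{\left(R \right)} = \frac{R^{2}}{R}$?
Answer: $- \frac{65331}{4} \approx -16333.0$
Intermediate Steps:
$I{\left(R \right)} = \frac{R}{4}$ ($I{\left(R \right)} = \frac{R^{2} \frac{1}{R}}{4} = \frac{R}{4}$)
$- 153 \left(I{\left(-5 \right)} + 108\right) = - 153 \left(\frac{1}{4} \left(-5\right) + 108\right) = - 153 \left(- \frac{5}{4} + 108\right) = \left(-153\right) \frac{427}{4} = - \frac{65331}{4}$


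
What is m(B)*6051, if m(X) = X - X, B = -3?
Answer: 0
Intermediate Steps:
m(X) = 0
m(B)*6051 = 0*6051 = 0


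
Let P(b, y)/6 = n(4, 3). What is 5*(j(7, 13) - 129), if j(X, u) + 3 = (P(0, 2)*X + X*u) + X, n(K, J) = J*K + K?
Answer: 3190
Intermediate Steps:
n(K, J) = K + J*K
P(b, y) = 96 (P(b, y) = 6*(4*(1 + 3)) = 6*(4*4) = 6*16 = 96)
j(X, u) = -3 + 97*X + X*u (j(X, u) = -3 + ((96*X + X*u) + X) = -3 + (97*X + X*u) = -3 + 97*X + X*u)
5*(j(7, 13) - 129) = 5*((-3 + 97*7 + 7*13) - 129) = 5*((-3 + 679 + 91) - 129) = 5*(767 - 129) = 5*638 = 3190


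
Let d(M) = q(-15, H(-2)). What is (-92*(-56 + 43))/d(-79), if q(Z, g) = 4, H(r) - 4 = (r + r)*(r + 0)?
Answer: 299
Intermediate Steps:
H(r) = 4 + 2*r² (H(r) = 4 + (r + r)*(r + 0) = 4 + (2*r)*r = 4 + 2*r²)
d(M) = 4
(-92*(-56 + 43))/d(-79) = -92*(-56 + 43)/4 = -92*(-13)*(¼) = 1196*(¼) = 299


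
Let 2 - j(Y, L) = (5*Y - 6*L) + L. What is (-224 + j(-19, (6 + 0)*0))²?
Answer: 16129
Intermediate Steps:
j(Y, L) = 2 - 5*Y + 5*L (j(Y, L) = 2 - ((5*Y - 6*L) + L) = 2 - ((-6*L + 5*Y) + L) = 2 - (-5*L + 5*Y) = 2 + (-5*Y + 5*L) = 2 - 5*Y + 5*L)
(-224 + j(-19, (6 + 0)*0))² = (-224 + (2 - 5*(-19) + 5*((6 + 0)*0)))² = (-224 + (2 + 95 + 5*(6*0)))² = (-224 + (2 + 95 + 5*0))² = (-224 + (2 + 95 + 0))² = (-224 + 97)² = (-127)² = 16129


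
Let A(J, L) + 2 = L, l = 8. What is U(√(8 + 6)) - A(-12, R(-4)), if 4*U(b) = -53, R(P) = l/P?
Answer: -37/4 ≈ -9.2500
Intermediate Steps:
R(P) = 8/P
A(J, L) = -2 + L
U(b) = -53/4 (U(b) = (¼)*(-53) = -53/4)
U(√(8 + 6)) - A(-12, R(-4)) = -53/4 - (-2 + 8/(-4)) = -53/4 - (-2 + 8*(-¼)) = -53/4 - (-2 - 2) = -53/4 - 1*(-4) = -53/4 + 4 = -37/4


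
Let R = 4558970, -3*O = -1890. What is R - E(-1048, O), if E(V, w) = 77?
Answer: 4558893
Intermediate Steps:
O = 630 (O = -⅓*(-1890) = 630)
R - E(-1048, O) = 4558970 - 1*77 = 4558970 - 77 = 4558893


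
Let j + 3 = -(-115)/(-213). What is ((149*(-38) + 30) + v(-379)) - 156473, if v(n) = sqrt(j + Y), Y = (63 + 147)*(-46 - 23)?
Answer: -162105 + 2*I*sqrt(164389353)/213 ≈ -1.6211e+5 + 120.39*I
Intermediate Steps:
Y = -14490 (Y = 210*(-69) = -14490)
j = -754/213 (j = -3 - (-115)/(-213) = -3 - (-115)*(-1)/213 = -3 - 1*115/213 = -3 - 115/213 = -754/213 ≈ -3.5399)
v(n) = 2*I*sqrt(164389353)/213 (v(n) = sqrt(-754/213 - 14490) = sqrt(-3087124/213) = 2*I*sqrt(164389353)/213)
((149*(-38) + 30) + v(-379)) - 156473 = ((149*(-38) + 30) + 2*I*sqrt(164389353)/213) - 156473 = ((-5662 + 30) + 2*I*sqrt(164389353)/213) - 156473 = (-5632 + 2*I*sqrt(164389353)/213) - 156473 = -162105 + 2*I*sqrt(164389353)/213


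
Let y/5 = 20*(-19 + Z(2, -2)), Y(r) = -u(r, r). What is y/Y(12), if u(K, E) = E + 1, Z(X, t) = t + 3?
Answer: 1800/13 ≈ 138.46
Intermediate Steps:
Z(X, t) = 3 + t
u(K, E) = 1 + E
Y(r) = -1 - r (Y(r) = -(1 + r) = -1 - r)
y = -1800 (y = 5*(20*(-19 + (3 - 2))) = 5*(20*(-19 + 1)) = 5*(20*(-18)) = 5*(-360) = -1800)
y/Y(12) = -1800/(-1 - 1*12) = -1800/(-1 - 12) = -1800/(-13) = -1800*(-1/13) = 1800/13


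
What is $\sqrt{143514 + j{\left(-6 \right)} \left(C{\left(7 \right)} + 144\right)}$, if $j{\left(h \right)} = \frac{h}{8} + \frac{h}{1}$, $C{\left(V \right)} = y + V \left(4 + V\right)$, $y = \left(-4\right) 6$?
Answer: $\frac{3 \sqrt{63193}}{2} \approx 377.07$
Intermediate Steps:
$y = -24$
$C{\left(V \right)} = -24 + V \left(4 + V\right)$
$j{\left(h \right)} = \frac{9 h}{8}$ ($j{\left(h \right)} = h \frac{1}{8} + h 1 = \frac{h}{8} + h = \frac{9 h}{8}$)
$\sqrt{143514 + j{\left(-6 \right)} \left(C{\left(7 \right)} + 144\right)} = \sqrt{143514 + \frac{9}{8} \left(-6\right) \left(\left(-24 + 7^{2} + 4 \cdot 7\right) + 144\right)} = \sqrt{143514 - \frac{27 \left(\left(-24 + 49 + 28\right) + 144\right)}{4}} = \sqrt{143514 - \frac{27 \left(53 + 144\right)}{4}} = \sqrt{143514 - \frac{5319}{4}} = \sqrt{\frac{568737}{4}} = \frac{3 \sqrt{63193}}{2}$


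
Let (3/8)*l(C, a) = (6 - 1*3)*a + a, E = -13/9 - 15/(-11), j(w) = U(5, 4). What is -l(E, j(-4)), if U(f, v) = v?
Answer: -128/3 ≈ -42.667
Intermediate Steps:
j(w) = 4
E = -8/99 (E = -13*⅑ - 15*(-1/11) = -13/9 + 15/11 = -8/99 ≈ -0.080808)
l(C, a) = 32*a/3 (l(C, a) = 8*((6 - 1*3)*a + a)/3 = 8*((6 - 3)*a + a)/3 = 8*(3*a + a)/3 = 8*(4*a)/3 = 32*a/3)
-l(E, j(-4)) = -32*4/3 = -1*128/3 = -128/3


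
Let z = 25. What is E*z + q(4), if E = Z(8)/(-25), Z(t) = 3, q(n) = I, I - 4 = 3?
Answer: 4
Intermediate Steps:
I = 7 (I = 4 + 3 = 7)
q(n) = 7
E = -3/25 (E = 3/(-25) = 3*(-1/25) = -3/25 ≈ -0.12000)
E*z + q(4) = -3/25*25 + 7 = -3 + 7 = 4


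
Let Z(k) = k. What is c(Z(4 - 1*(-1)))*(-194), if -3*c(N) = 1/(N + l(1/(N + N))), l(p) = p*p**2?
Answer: 194000/15003 ≈ 12.931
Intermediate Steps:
l(p) = p**3
c(N) = -1/(3*(N + 1/(8*N**3))) (c(N) = -1/(3*(N + (1/(N + N))**3)) = -1/(3*(N + (1/(2*N))**3)) = -1/(3*(N + 1/(8*N**3))))
c(Z(4 - 1*(-1)))*(-194) = -8*(4 - 1*(-1))**3/(3 + 24*(4 - 1*(-1))**4)*(-194) = -8*(4 + 1)**3/(3 + 24*(4 + 1)**4)*(-194) = -8*5**3/(3 + 24*5**4)*(-194) = -8*125/(3 + 24*625)*(-194) = -8*125/(3 + 15000)*(-194) = -8*125/15003*(-194) = -8*125*1/15003*(-194) = -1000/15003*(-194) = 194000/15003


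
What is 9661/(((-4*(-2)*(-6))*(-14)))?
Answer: 9661/672 ≈ 14.376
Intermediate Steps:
9661/(((-4*(-2)*(-6))*(-14))) = 9661/(((8*(-6))*(-14))) = 9661/((-48*(-14))) = 9661/672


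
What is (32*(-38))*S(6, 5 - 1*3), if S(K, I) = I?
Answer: -2432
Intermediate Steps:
(32*(-38))*S(6, 5 - 1*3) = (32*(-38))*(5 - 1*3) = -1216*(5 - 3) = -1216*2 = -2432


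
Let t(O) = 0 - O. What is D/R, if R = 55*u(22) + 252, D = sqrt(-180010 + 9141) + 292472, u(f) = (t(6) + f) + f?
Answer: 146236/1171 + I*sqrt(170869)/2342 ≈ 124.88 + 0.1765*I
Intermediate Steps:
t(O) = -O
u(f) = -6 + 2*f (u(f) = (-1*6 + f) + f = (-6 + f) + f = -6 + 2*f)
D = 292472 + I*sqrt(170869) (D = sqrt(-170869) + 292472 = I*sqrt(170869) + 292472 = 292472 + I*sqrt(170869) ≈ 2.9247e+5 + 413.36*I)
R = 2342 (R = 55*(-6 + 2*22) + 252 = 55*(-6 + 44) + 252 = 55*38 + 252 = 2090 + 252 = 2342)
D/R = (292472 + I*sqrt(170869))/2342 = (292472 + I*sqrt(170869))*(1/2342) = 146236/1171 + I*sqrt(170869)/2342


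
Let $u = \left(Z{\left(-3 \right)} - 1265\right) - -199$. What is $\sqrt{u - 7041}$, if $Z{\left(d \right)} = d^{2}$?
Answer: $i \sqrt{8098} \approx 89.989 i$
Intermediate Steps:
$u = -1057$ ($u = \left(\left(-3\right)^{2} - 1265\right) - -199 = \left(9 - 1265\right) + \left(-57 + 256\right) = -1256 + 199 = -1057$)
$\sqrt{u - 7041} = \sqrt{-1057 - 7041} = \sqrt{-8098} = i \sqrt{8098}$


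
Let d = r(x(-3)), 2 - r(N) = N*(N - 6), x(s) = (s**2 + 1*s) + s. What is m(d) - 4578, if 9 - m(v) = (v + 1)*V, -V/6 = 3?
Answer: -4353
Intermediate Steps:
V = -18 (V = -6*3 = -18)
x(s) = s**2 + 2*s (x(s) = (s**2 + s) + s = (s + s**2) + s = s**2 + 2*s)
r(N) = 2 - N*(-6 + N) (r(N) = 2 - N*(N - 6) = 2 - N*(-6 + N))
d = 11 (d = 2 - (-3*(2 - 3))**2 + 6*(-3*(2 - 3)) = 2 - (-3*(-1))**2 + 6*(-3*(-1)) = 2 - 1*3**2 + 6*3 = 2 - 1*9 + 18 = 2 - 9 + 18 = 11)
m(v) = 27 + 18*v (m(v) = 9 - (v + 1)*(-18) = 9 - (1 + v)*(-18) = 9 - (-18 - 18*v) = 9 + (18 + 18*v) = 27 + 18*v)
m(d) - 4578 = (27 + 18*11) - 4578 = (27 + 198) - 4578 = 225 - 4578 = -4353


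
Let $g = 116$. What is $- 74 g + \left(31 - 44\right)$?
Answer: $-8597$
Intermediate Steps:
$- 74 g + \left(31 - 44\right) = \left(-74\right) 116 + \left(31 - 44\right) = -8584 - 13 = -8597$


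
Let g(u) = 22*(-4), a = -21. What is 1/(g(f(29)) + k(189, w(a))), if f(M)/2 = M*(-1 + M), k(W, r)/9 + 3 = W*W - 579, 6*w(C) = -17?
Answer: 1/316163 ≈ 3.1629e-6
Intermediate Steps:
w(C) = -17/6 (w(C) = (⅙)*(-17) = -17/6)
k(W, r) = -5238 + 9*W² (k(W, r) = -27 + 9*(W*W - 579) = -27 + 9*(W² - 579) = -27 + 9*(-579 + W²) = -27 + (-5211 + 9*W²) = -5238 + 9*W²)
f(M) = 2*M*(-1 + M) (f(M) = 2*(M*(-1 + M)) = 2*M*(-1 + M))
g(u) = -88
1/(g(f(29)) + k(189, w(a))) = 1/(-88 + (-5238 + 9*189²)) = 1/(-88 + (-5238 + 9*35721)) = 1/(-88 + (-5238 + 321489)) = 1/(-88 + 316251) = 1/316163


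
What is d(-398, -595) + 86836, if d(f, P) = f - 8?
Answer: 86430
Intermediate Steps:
d(f, P) = -8 + f
d(-398, -595) + 86836 = (-8 - 398) + 86836 = -406 + 86836 = 86430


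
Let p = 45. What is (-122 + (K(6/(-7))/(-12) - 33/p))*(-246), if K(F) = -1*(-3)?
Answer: 302539/10 ≈ 30254.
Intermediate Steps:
K(F) = 3
(-122 + (K(6/(-7))/(-12) - 33/p))*(-246) = (-122 + (3/(-12) - 33/45))*(-246) = (-122 + (3*(-1/12) - 33*1/45))*(-246) = (-122 + (-¼ - 11/15))*(-246) = (-122 - 59/60)*(-246) = -7379/60*(-246) = 302539/10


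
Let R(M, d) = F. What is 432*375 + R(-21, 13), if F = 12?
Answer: 162012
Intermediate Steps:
R(M, d) = 12
432*375 + R(-21, 13) = 432*375 + 12 = 162000 + 12 = 162012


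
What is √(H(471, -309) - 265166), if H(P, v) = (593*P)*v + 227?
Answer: I*√86569566 ≈ 9304.3*I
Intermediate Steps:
H(P, v) = 227 + 593*P*v (H(P, v) = 593*P*v + 227 = 227 + 593*P*v)
√(H(471, -309) - 265166) = √((227 + 593*471*(-309)) - 265166) = √((227 - 86304627) - 265166) = √(-86304400 - 265166) = √(-86569566) = I*√86569566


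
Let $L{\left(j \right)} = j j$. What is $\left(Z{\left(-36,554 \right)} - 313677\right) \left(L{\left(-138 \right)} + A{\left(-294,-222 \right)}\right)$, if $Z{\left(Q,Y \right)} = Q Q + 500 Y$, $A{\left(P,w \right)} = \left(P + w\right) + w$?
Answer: $-647684586$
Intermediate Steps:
$A{\left(P,w \right)} = P + 2 w$
$L{\left(j \right)} = j^{2}$
$Z{\left(Q,Y \right)} = Q^{2} + 500 Y$
$\left(Z{\left(-36,554 \right)} - 313677\right) \left(L{\left(-138 \right)} + A{\left(-294,-222 \right)}\right) = \left(\left(\left(-36\right)^{2} + 500 \cdot 554\right) - 313677\right) \left(\left(-138\right)^{2} + \left(-294 + 2 \left(-222\right)\right)\right) = \left(\left(1296 + 277000\right) - 313677\right) \left(19044 - 738\right) = \left(278296 - 313677\right) \left(19044 - 738\right) = \left(-35381\right) 18306 = -647684586$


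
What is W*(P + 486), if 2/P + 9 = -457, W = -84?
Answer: -9511908/233 ≈ -40824.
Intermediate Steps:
P = -1/233 (P = 2/(-9 - 457) = 2/(-466) = 2*(-1/466) = -1/233 ≈ -0.0042918)
W*(P + 486) = -84*(-1/233 + 486) = -84*113237/233 = -9511908/233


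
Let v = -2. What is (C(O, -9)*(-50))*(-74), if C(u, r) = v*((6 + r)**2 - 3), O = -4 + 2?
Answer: -44400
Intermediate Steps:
O = -2
C(u, r) = 6 - 2*(6 + r)**2 (C(u, r) = -2*((6 + r)**2 - 3) = -2*(-3 + (6 + r)**2) = 6 - 2*(6 + r)**2)
(C(O, -9)*(-50))*(-74) = ((6 - 2*(6 - 9)**2)*(-50))*(-74) = ((6 - 2*(-3)**2)*(-50))*(-74) = ((6 - 2*9)*(-50))*(-74) = ((6 - 18)*(-50))*(-74) = -12*(-50)*(-74) = 600*(-74) = -44400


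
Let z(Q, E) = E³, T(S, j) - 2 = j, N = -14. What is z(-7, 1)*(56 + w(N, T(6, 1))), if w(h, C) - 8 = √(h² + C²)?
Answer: 64 + √205 ≈ 78.318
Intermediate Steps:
T(S, j) = 2 + j
w(h, C) = 8 + √(C² + h²) (w(h, C) = 8 + √(h² + C²) = 8 + √(C² + h²))
z(-7, 1)*(56 + w(N, T(6, 1))) = 1³*(56 + (8 + √((2 + 1)² + (-14)²))) = 1*(56 + (8 + √(3² + 196))) = 1*(56 + (8 + √(9 + 196))) = 1*(56 + (8 + √205)) = 1*(64 + √205) = 64 + √205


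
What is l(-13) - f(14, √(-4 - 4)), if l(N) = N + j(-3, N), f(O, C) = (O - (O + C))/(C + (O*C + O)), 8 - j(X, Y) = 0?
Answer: (-74*√2 + 35*I)/(-7*I + 15*√2) ≈ -4.9399 + 0.019839*I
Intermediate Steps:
j(X, Y) = 8 (j(X, Y) = 8 - 1*0 = 8 + 0 = 8)
f(O, C) = -C/(C + O + C*O) (f(O, C) = (O - (C + O))/(C + (C*O + O)) = (O + (-C - O))/(C + (O + C*O)) = (-C)/(C + O + C*O) = -C/(C + O + C*O))
l(N) = 8 + N (l(N) = N + 8 = 8 + N)
l(-13) - f(14, √(-4 - 4)) = (8 - 13) - (-1)*√(-4 - 4)/(√(-4 - 4) + 14 + √(-4 - 4)*14) = -5 - (-1)*√(-8)/(√(-8) + 14 + √(-8)*14) = -5 - (-1)*2*I*√2/(2*I*√2 + 14 + (2*I*√2)*14) = -5 - (-1)*2*I*√2/(2*I*√2 + 14 + 28*I*√2) = -5 - (-1)*2*I*√2/(14 + 30*I*√2) = -5 - (-2)*I*√2/(14 + 30*I*√2) = -5 + 2*I*√2/(14 + 30*I*√2)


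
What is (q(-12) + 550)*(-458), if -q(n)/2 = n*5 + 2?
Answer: -305028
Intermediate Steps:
q(n) = -4 - 10*n (q(n) = -2*(n*5 + 2) = -2*(5*n + 2) = -2*(2 + 5*n) = -4 - 10*n)
(q(-12) + 550)*(-458) = ((-4 - 10*(-12)) + 550)*(-458) = ((-4 + 120) + 550)*(-458) = (116 + 550)*(-458) = 666*(-458) = -305028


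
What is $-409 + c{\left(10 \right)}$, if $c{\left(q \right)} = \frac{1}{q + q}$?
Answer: $- \frac{8179}{20} \approx -408.95$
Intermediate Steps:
$c{\left(q \right)} = \frac{1}{2 q}$
$-409 + c{\left(10 \right)} = -409 + \frac{1}{2 \cdot 10} = -409 + \frac{1}{2} \cdot \frac{1}{10} = -409 + \frac{1}{20} = - \frac{8179}{20}$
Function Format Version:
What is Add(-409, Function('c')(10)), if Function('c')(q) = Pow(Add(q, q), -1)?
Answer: Rational(-8179, 20) ≈ -408.95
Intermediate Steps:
Function('c')(q) = Mul(Rational(1, 2), Pow(q, -1)) (Function('c')(q) = Pow(Mul(2, q), -1) = Mul(Rational(1, 2), Pow(q, -1)))
Add(-409, Function('c')(10)) = Add(-409, Mul(Rational(1, 2), Pow(10, -1))) = Add(-409, Mul(Rational(1, 2), Rational(1, 10))) = Add(-409, Rational(1, 20)) = Rational(-8179, 20)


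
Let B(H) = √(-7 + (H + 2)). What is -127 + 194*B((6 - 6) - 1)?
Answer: -127 + 194*I*√6 ≈ -127.0 + 475.2*I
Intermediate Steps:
B(H) = √(-5 + H) (B(H) = √(-7 + (2 + H)) = √(-5 + H))
-127 + 194*B((6 - 6) - 1) = -127 + 194*√(-5 + ((6 - 6) - 1)) = -127 + 194*√(-5 + (0 - 1)) = -127 + 194*√(-5 - 1) = -127 + 194*√(-6) = -127 + 194*(I*√6) = -127 + 194*I*√6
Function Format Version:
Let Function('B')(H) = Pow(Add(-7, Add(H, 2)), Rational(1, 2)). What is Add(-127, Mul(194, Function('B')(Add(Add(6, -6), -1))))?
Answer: Add(-127, Mul(194, I, Pow(6, Rational(1, 2)))) ≈ Add(-127.00, Mul(475.20, I))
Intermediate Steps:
Function('B')(H) = Pow(Add(-5, H), Rational(1, 2)) (Function('B')(H) = Pow(Add(-7, Add(2, H)), Rational(1, 2)) = Pow(Add(-5, H), Rational(1, 2)))
Add(-127, Mul(194, Function('B')(Add(Add(6, -6), -1)))) = Add(-127, Mul(194, Pow(Add(-5, Add(Add(6, -6), -1)), Rational(1, 2)))) = Add(-127, Mul(194, Pow(Add(-5, Add(0, -1)), Rational(1, 2)))) = Add(-127, Mul(194, Pow(Add(-5, -1), Rational(1, 2)))) = Add(-127, Mul(194, Pow(-6, Rational(1, 2)))) = Add(-127, Mul(194, Mul(I, Pow(6, Rational(1, 2))))) = Add(-127, Mul(194, I, Pow(6, Rational(1, 2))))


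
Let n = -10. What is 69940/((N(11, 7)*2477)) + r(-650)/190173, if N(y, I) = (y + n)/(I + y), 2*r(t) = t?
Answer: 239411788135/471058521 ≈ 508.24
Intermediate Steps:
r(t) = t/2
N(y, I) = (-10 + y)/(I + y) (N(y, I) = (y - 10)/(I + y) = (-10 + y)/(I + y))
69940/((N(11, 7)*2477)) + r(-650)/190173 = 69940/((((-10 + 11)/(7 + 11))*2477)) + ((½)*(-650))/190173 = 69940/(((1/18)*2477)) - 325*1/190173 = 69940/((((1/18)*1)*2477)) - 325/190173 = 69940/(((1/18)*2477)) - 325/190173 = 69940/(2477/18) - 325/190173 = 69940*(18/2477) - 325/190173 = 1258920/2477 - 325/190173 = 239411788135/471058521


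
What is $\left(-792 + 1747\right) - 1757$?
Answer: $-802$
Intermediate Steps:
$\left(-792 + 1747\right) - 1757 = 955 - 1757 = -802$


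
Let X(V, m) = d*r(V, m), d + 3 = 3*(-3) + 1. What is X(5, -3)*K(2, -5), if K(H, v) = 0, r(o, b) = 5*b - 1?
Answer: 0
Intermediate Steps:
r(o, b) = -1 + 5*b
d = -11 (d = -3 + (3*(-3) + 1) = -3 + (-9 + 1) = -3 - 8 = -11)
X(V, m) = 11 - 55*m (X(V, m) = -11*(-1 + 5*m) = 11 - 55*m)
X(5, -3)*K(2, -5) = (11 - 55*(-3))*0 = (11 + 165)*0 = 176*0 = 0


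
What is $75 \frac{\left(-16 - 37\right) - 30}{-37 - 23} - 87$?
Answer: $\frac{67}{4} \approx 16.75$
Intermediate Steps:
$75 \frac{\left(-16 - 37\right) - 30}{-37 - 23} - 87 = 75 \frac{\left(-16 - 37\right) - 30}{-60} - 87 = 75 \left(-53 - 30\right) \left(- \frac{1}{60}\right) - 87 = 75 \left(\left(-83\right) \left(- \frac{1}{60}\right)\right) - 87 = 75 \cdot \frac{83}{60} - 87 = \frac{415}{4} - 87 = \frac{67}{4}$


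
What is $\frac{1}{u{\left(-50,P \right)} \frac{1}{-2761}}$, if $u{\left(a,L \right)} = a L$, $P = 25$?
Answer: $\frac{2761}{1250} \approx 2.2088$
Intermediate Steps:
$u{\left(a,L \right)} = L a$
$\frac{1}{u{\left(-50,P \right)} \frac{1}{-2761}} = \frac{1}{25 \left(-50\right) \frac{1}{-2761}} = \frac{1}{\left(-1250\right) \left(- \frac{1}{2761}\right)} = \frac{1}{\frac{1250}{2761}} = \frac{2761}{1250}$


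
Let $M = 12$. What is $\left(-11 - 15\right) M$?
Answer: $-312$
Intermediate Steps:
$\left(-11 - 15\right) M = \left(-11 - 15\right) 12 = \left(-26\right) 12 = -312$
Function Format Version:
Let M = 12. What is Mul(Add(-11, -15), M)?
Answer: -312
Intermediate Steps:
Mul(Add(-11, -15), M) = Mul(Add(-11, -15), 12) = Mul(-26, 12) = -312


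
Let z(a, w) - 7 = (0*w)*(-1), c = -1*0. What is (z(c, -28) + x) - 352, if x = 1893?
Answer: 1548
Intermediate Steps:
c = 0
z(a, w) = 7 (z(a, w) = 7 + (0*w)*(-1) = 7 + 0*(-1) = 7 + 0 = 7)
(z(c, -28) + x) - 352 = (7 + 1893) - 352 = 1900 - 352 = 1548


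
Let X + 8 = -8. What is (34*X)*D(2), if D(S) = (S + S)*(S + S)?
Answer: -8704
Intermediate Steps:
X = -16 (X = -8 - 8 = -16)
D(S) = 4*S² (D(S) = (2*S)*(2*S) = 4*S²)
(34*X)*D(2) = (34*(-16))*(4*2²) = -2176*4 = -544*16 = -8704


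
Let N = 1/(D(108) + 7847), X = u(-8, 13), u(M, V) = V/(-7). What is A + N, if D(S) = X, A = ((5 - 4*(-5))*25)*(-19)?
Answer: -652127493/54916 ≈ -11875.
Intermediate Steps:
u(M, V) = -V/7 (u(M, V) = V*(-⅐) = -V/7)
X = -13/7 (X = -⅐*13 = -13/7 ≈ -1.8571)
A = -11875 (A = ((5 + 20)*25)*(-19) = (25*25)*(-19) = 625*(-19) = -11875)
D(S) = -13/7
N = 7/54916 (N = 1/(-13/7 + 7847) = 1/(54916/7) = 7/54916 ≈ 0.00012747)
A + N = -11875 + 7/54916 = -652127493/54916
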